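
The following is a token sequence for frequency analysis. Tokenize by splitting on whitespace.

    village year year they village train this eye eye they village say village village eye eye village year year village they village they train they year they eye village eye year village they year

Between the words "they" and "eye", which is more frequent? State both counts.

"they" (7 vs 6)

"they": 7 occurrences
"eye": 6 occurrences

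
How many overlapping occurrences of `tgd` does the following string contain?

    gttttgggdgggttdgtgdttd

Sliding a length-3 window over the 22 characters (20 positions):
  position 17–19: tgd

1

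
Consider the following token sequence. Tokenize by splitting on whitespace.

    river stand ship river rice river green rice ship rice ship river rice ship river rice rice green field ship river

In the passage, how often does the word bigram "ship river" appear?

4

Scanning the 20 overlapping bigram windows for "ship river":
  position 3–4: ship river
  position 11–12: ship river
  position 14–15: ship river
  position 20–21: ship river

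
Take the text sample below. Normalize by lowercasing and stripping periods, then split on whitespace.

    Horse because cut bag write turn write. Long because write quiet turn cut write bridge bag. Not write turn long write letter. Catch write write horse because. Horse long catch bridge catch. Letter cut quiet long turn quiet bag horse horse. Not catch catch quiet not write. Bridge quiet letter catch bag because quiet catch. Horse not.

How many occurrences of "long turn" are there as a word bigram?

Scanning the 56 overlapping bigram windows for "long turn":
  position 36–37: long turn

1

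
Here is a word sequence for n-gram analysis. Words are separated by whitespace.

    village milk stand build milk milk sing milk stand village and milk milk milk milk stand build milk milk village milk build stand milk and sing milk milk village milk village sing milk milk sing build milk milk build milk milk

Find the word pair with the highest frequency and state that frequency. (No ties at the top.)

"milk milk", 9 times

Bigram frequencies (highest first):
  milk milk: 9
  build milk: 4
  village milk: 3
  milk stand: 3
  sing milk: 3
  milk village: 3
  … (12 more, each ≤ 2)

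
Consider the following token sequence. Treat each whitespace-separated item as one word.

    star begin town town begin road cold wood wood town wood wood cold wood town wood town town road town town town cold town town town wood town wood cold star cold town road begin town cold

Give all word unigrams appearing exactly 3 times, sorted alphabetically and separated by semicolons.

Unigram counts meeting the condition (exactly 3 times):
  begin: 3
  road: 3

begin; road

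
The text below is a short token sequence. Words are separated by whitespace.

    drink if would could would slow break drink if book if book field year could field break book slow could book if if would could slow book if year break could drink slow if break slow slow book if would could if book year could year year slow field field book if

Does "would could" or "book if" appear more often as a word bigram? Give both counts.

"book if" (5 vs 3)

"would could": 3 occurrences
"book if": 5 occurrences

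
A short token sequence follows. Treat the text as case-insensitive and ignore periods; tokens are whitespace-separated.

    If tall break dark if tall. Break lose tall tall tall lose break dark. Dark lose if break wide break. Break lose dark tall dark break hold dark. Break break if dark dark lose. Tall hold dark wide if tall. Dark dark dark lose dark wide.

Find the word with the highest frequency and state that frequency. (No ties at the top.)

"dark", 13 times

Unigram frequencies (highest first):
  dark: 13
  break: 9
  tall: 8
  lose: 6
  if: 5
  wide: 3
  … (1 more, each ≤ 2)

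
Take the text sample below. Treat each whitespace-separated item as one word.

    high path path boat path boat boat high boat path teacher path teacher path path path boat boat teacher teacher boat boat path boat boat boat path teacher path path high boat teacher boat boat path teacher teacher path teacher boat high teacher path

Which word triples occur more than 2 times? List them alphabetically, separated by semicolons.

boat boat path; boat path teacher; path boat boat; path teacher path

Trigram counts meeting the condition (more than 2 times):
  boat boat path: 3
  boat path teacher: 3
  path boat boat: 3
  path teacher path: 3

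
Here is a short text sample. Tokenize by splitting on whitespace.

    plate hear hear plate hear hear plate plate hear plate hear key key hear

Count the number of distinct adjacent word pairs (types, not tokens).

7

14 tokens → 13 bigram windows in total.
Repeated bigrams (each contributes count−1 duplicates):
  plate hear: 4
  hear plate: 3
  hear hear: 2
6 duplicate windows → 13 − 6 = 7 distinct.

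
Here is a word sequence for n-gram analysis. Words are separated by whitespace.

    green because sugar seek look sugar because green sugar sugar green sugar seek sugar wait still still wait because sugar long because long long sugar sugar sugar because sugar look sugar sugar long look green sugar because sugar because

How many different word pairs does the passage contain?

24

39 tokens → 38 bigram windows in total.
Repeated bigrams (each contributes count−1 duplicates):
  because sugar: 4
  sugar because: 4
  sugar sugar: 4
  green sugar: 3
  look sugar: 2
  sugar long: 2
  sugar seek: 2
14 duplicate windows → 38 − 14 = 24 distinct.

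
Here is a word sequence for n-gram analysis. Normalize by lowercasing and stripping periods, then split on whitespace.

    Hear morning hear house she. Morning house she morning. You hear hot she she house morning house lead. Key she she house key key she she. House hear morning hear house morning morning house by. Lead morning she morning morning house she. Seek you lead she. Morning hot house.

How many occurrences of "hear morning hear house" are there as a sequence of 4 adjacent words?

Scanning the 46 overlapping 4-gram windows for "hear morning hear house":
  position 1–4: hear morning hear house
  position 28–31: hear morning hear house

2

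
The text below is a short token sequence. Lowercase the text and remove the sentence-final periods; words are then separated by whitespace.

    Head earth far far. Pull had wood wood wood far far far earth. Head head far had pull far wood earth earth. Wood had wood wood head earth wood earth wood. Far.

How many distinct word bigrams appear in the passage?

21

32 tokens → 31 bigram windows in total.
Repeated bigrams (each contributes count−1 duplicates):
  earth wood: 3
  far far: 3
  wood wood: 3
  had wood: 2
  head earth: 2
  wood earth: 2
  wood far: 2
10 duplicate windows → 31 − 10 = 21 distinct.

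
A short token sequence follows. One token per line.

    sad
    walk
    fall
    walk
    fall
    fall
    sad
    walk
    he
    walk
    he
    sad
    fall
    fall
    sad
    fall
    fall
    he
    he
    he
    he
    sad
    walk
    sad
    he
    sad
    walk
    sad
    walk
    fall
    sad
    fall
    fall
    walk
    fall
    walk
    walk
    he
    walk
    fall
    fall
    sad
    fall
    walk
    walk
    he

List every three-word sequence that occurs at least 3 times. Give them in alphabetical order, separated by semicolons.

fall fall sad; fall sad fall; sad fall fall

Trigram counts meeting the condition (at least 3 times):
  fall fall sad: 3
  fall sad fall: 3
  sad fall fall: 3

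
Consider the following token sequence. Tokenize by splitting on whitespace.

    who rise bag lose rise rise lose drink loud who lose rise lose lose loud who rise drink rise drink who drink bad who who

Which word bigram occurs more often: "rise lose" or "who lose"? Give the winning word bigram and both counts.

"rise lose": 2 occurrences
"who lose": 1 occurrence

"rise lose" (2 vs 1)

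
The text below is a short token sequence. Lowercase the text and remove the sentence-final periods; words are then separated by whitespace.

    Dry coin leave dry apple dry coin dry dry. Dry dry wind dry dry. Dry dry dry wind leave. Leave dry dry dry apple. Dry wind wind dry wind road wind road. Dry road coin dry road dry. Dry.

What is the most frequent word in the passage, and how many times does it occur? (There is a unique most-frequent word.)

"dry", 21 times

Unigram frequencies (highest first):
  dry: 21
  wind: 6
  road: 4
  coin: 3
  leave: 3
  apple: 2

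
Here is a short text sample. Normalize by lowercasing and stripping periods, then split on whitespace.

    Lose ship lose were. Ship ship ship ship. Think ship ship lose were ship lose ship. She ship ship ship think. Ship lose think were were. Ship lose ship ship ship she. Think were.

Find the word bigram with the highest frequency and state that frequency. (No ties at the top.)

"ship ship", 8 times

Bigram frequencies (highest first):
  ship ship: 8
  ship lose: 5
  lose ship: 3
  were ship: 3
  lose were: 2
  ship think: 2
  … (7 more, each ≤ 2)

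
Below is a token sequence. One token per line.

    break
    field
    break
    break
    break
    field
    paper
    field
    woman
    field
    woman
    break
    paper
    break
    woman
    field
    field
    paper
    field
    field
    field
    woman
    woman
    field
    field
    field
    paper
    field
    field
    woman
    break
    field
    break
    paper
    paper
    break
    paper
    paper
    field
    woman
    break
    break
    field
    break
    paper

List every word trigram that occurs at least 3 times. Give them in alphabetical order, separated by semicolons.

Trigram counts meeting the condition (at least 3 times):
  break field break: 3
  field paper field: 3
  field woman break: 3

break field break; field paper field; field woman break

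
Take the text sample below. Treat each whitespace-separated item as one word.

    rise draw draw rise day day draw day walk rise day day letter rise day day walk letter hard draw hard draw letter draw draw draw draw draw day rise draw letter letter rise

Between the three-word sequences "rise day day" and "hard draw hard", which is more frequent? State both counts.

"rise day day": 3 occurrences
"hard draw hard": 1 occurrence

"rise day day" (3 vs 1)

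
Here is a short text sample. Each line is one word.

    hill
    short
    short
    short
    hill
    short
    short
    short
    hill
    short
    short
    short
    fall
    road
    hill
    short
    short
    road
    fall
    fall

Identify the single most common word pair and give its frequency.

Bigram frequencies (highest first):
  short short: 7
  hill short: 4
  short hill: 2
  short fall: 1
  fall road: 1
  road hill: 1
  … (3 more, each ≤ 1)

"short short", 7 times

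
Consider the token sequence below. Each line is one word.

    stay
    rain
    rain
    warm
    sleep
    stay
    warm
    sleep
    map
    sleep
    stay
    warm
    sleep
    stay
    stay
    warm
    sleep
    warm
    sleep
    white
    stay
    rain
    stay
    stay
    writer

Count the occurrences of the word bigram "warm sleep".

5

Scanning the 24 overlapping bigram windows for "warm sleep":
  position 4–5: warm sleep
  position 7–8: warm sleep
  position 12–13: warm sleep
  position 16–17: warm sleep
  position 18–19: warm sleep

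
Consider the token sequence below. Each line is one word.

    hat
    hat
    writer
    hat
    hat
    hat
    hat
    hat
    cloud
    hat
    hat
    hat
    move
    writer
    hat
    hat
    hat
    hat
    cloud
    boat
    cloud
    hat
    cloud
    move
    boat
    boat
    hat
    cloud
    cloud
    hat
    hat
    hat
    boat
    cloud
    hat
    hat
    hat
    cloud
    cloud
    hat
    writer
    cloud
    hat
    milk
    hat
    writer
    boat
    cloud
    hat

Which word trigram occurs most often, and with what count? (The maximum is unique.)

"hat hat hat", 8 times

Trigram frequencies (highest first):
  hat hat hat: 8
  hat hat cloud: 3
  cloud hat hat: 3
  boat cloud hat: 3
  writer hat hat: 2
  hat cloud cloud: 2
  … (25 more, each ≤ 2)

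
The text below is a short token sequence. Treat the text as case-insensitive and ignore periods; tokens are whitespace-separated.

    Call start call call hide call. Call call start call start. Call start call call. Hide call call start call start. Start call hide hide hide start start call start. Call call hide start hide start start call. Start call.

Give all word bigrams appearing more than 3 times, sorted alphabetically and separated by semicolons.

call call; call hide; call start; start call

Bigram counts meeting the condition (more than 3 times):
  call call: 6
  call hide: 4
  call start: 8
  start call: 10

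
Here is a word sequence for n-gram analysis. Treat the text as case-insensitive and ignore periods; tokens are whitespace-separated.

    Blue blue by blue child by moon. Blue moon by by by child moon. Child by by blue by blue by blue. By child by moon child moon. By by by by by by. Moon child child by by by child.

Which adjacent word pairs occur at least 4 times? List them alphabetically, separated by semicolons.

Bigram counts meeting the condition (at least 4 times):
  blue by: 4
  by blue: 4
  by by: 10
  child by: 4

blue by; by blue; by by; child by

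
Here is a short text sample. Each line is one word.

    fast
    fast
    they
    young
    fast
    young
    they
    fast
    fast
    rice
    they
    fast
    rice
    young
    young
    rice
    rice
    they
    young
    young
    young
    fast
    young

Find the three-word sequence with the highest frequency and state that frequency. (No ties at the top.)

Trigram frequencies (highest first):
  young fast young: 2
  fast fast they: 1
  fast they young: 1
  they young fast: 1
  fast young they: 1
  young they fast: 1
  … (14 more, each ≤ 1)

"young fast young", 2 times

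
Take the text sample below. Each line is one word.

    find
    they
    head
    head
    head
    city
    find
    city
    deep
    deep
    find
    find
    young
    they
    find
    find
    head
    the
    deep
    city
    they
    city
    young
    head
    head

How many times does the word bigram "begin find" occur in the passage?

0

Scanning the 24 overlapping bigram windows for "begin find":
  (none found)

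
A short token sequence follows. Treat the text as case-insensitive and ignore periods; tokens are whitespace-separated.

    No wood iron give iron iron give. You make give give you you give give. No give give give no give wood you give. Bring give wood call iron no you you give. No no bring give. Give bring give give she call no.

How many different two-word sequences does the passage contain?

26

44 tokens → 43 bigram windows in total.
Repeated bigrams (each contributes count−1 duplicates):
  give give: 6
  bring give: 3
  give no: 3
  you give: 3
  give bring: 2
  give wood: 2
  give you: 2
  iron give: 2
  … (2 more repeated)
17 duplicate windows → 43 − 17 = 26 distinct.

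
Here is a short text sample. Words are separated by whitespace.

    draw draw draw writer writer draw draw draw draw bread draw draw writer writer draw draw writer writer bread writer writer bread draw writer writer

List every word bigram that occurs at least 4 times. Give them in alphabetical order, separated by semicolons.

draw draw; draw writer; writer writer

Bigram counts meeting the condition (at least 4 times):
  draw draw: 7
  draw writer: 4
  writer writer: 5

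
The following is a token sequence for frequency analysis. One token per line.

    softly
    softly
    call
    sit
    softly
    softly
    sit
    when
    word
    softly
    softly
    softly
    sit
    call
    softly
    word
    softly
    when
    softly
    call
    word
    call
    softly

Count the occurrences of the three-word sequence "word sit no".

Scanning the 21 overlapping trigram windows for "word sit no":
  (none found)

0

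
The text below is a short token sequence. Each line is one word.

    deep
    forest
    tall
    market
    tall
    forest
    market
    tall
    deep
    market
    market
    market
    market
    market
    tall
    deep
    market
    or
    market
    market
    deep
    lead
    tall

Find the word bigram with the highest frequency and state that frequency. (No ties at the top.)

Bigram frequencies (highest first):
  market market: 5
  market tall: 3
  tall deep: 2
  deep market: 2
  deep forest: 1
  forest tall: 1
  … (8 more, each ≤ 1)

"market market", 5 times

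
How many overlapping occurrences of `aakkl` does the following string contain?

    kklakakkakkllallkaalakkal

Sliding a length-5 window over the 25 characters (21 positions):
  (no match at any position)

0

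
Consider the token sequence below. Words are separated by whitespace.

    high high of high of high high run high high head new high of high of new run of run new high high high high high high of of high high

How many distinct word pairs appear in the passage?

31 tokens → 30 bigram windows in total.
Repeated bigrams (each contributes count−1 duplicates):
  high high: 9
  high of: 5
  of high: 4
  new high: 2
16 duplicate windows → 30 − 16 = 14 distinct.

14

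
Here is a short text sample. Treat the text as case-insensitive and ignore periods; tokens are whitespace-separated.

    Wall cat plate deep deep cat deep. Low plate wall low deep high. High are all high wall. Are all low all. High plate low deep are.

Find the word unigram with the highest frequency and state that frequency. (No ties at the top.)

"deep", 5 times

Unigram frequencies (highest first):
  deep: 5
  low: 4
  high: 4
  wall: 3
  plate: 3
  are: 3
  … (2 more, each ≤ 3)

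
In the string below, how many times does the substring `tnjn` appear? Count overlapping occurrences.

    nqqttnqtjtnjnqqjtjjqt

1

Sliding a length-4 window over the 21 characters (18 positions):
  position 10–13: tnjn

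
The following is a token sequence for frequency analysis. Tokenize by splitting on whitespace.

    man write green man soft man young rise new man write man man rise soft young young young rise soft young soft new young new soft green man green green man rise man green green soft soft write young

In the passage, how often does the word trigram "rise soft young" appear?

2

Scanning the 37 overlapping trigram windows for "rise soft young":
  position 14–16: rise soft young
  position 19–21: rise soft young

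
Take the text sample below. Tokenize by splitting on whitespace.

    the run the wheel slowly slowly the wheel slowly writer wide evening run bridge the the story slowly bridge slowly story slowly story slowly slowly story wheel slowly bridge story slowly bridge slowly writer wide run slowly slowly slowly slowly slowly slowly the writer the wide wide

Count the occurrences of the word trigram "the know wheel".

0

Scanning the 45 overlapping trigram windows for "the know wheel":
  (none found)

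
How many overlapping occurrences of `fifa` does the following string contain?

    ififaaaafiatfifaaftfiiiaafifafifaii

Sliding a length-4 window over the 35 characters (32 positions):
  position 2–5: fifa
  position 13–16: fifa
  position 26–29: fifa
  position 30–33: fifa

4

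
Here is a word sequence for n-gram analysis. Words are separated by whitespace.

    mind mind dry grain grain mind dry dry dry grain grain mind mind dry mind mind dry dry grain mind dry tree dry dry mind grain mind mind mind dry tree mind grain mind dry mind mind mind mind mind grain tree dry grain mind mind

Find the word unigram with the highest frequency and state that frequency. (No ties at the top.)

"mind", 21 times

Unigram frequencies (highest first):
  mind: 21
  dry: 13
  grain: 9
  tree: 3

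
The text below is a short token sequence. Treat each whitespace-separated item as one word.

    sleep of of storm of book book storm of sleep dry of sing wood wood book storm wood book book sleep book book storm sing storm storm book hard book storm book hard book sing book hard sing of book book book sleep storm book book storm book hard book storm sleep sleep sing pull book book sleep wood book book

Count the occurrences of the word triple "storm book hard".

3

Scanning the 59 overlapping trigram windows for "storm book hard":
  position 27–29: storm book hard
  position 31–33: storm book hard
  position 47–49: storm book hard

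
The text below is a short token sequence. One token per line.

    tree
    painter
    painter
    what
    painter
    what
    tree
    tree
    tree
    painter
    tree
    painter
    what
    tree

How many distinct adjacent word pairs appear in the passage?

7

14 tokens → 13 bigram windows in total.
Repeated bigrams (each contributes count−1 duplicates):
  painter what: 3
  tree painter: 3
  tree tree: 2
  what tree: 2
6 duplicate windows → 13 − 6 = 7 distinct.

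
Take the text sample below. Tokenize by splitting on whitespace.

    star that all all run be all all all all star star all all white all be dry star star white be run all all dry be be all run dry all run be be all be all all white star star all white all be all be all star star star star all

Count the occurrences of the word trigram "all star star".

2

Scanning the 52 overlapping trigram windows for "all star star":
  position 10–12: all star star
  position 49–51: all star star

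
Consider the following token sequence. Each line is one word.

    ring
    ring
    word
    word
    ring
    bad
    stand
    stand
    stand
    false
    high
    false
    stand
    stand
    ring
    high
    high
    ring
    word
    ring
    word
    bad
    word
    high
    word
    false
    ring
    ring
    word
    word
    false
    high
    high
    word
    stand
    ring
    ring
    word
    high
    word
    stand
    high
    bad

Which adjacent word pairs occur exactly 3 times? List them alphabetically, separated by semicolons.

high word; ring ring; stand stand

Bigram counts meeting the condition (exactly 3 times):
  high word: 3
  ring ring: 3
  stand stand: 3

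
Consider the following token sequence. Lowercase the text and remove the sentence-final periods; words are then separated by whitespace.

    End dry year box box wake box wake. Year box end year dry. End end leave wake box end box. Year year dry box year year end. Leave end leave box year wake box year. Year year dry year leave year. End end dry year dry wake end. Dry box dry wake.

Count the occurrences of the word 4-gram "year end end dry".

Scanning the 49 overlapping 4-gram windows for "year end end dry":
  position 41–44: year end end dry

1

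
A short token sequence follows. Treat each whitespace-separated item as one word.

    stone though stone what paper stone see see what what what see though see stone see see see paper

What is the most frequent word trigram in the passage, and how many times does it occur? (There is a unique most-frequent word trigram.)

"stone see see", 2 times

Trigram frequencies (highest first):
  stone see see: 2
  stone though stone: 1
  though stone what: 1
  stone what paper: 1
  what paper stone: 1
  paper stone see: 1
  … (10 more, each ≤ 1)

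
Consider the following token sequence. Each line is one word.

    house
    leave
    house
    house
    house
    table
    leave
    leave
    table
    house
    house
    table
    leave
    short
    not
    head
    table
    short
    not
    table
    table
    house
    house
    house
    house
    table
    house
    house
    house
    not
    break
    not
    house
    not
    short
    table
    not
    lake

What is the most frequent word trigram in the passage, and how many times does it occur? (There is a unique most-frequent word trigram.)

"house house house", 4 times

Trigram frequencies (highest first):
  house house house: 4
  house house table: 3
  table house house: 3
  house table leave: 2
  house leave house: 1
  leave house house: 1
  … (22 more, each ≤ 1)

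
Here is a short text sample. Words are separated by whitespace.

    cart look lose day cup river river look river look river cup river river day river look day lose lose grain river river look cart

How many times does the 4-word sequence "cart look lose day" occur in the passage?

1

Scanning the 22 overlapping 4-gram windows for "cart look lose day":
  position 1–4: cart look lose day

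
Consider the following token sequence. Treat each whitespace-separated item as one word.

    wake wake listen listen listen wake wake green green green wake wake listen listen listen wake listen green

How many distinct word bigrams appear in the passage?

8

18 tokens → 17 bigram windows in total.
Repeated bigrams (each contributes count−1 duplicates):
  listen listen: 4
  wake listen: 3
  wake wake: 3
  green green: 2
  listen wake: 2
9 duplicate windows → 17 − 9 = 8 distinct.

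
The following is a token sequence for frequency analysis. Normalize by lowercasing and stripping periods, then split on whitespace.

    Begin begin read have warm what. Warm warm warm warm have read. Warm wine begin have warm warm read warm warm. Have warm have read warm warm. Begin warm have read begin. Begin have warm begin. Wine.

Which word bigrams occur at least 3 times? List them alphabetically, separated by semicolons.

Bigram counts meeting the condition (at least 3 times):
  have read: 3
  have warm: 4
  read warm: 3
  warm have: 4
  warm warm: 6

have read; have warm; read warm; warm have; warm warm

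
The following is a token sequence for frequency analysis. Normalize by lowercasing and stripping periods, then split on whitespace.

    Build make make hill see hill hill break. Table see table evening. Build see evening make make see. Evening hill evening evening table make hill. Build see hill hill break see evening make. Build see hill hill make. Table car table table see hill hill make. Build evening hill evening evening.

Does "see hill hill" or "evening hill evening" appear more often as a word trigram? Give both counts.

"see hill hill" (4 vs 2)

"see hill hill": 4 occurrences
"evening hill evening": 2 occurrences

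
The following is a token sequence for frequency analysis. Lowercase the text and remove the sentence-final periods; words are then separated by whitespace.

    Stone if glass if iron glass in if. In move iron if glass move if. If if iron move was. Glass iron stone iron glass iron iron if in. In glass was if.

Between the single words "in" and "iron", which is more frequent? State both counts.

"iron" (7 vs 4)

"in": 4 occurrences
"iron": 7 occurrences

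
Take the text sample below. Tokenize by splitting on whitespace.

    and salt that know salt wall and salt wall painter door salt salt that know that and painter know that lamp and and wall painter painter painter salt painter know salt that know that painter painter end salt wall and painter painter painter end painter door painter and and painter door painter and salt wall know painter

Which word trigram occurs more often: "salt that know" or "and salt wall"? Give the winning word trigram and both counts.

"salt that know" (3 vs 2)

"salt that know": 3 occurrences
"and salt wall": 2 occurrences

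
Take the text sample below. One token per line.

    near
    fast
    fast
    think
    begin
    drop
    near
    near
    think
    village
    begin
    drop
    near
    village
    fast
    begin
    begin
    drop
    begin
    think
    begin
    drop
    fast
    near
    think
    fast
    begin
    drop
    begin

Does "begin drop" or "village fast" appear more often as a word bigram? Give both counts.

"begin drop": 5 occurrences
"village fast": 1 occurrence

"begin drop" (5 vs 1)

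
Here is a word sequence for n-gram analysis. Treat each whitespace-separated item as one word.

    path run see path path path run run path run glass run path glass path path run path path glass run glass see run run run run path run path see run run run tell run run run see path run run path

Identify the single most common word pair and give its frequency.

"run run", 9 times

Bigram frequencies (highest first):
  run run: 9
  path run: 6
  run path: 6
  path path: 4
  run see: 2
  see path: 2
  … (9 more, each ≤ 2)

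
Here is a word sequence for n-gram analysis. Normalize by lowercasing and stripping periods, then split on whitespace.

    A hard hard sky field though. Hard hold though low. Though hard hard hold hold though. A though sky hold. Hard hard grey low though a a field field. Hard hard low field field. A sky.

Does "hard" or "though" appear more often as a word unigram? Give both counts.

"hard": 9 occurrences
"though": 6 occurrences

"hard" (9 vs 6)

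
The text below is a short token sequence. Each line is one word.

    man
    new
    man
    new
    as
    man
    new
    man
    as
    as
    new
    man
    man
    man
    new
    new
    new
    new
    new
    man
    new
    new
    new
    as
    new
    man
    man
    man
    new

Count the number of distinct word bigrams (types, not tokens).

9

29 tokens → 28 bigram windows in total.
Repeated bigrams (each contributes count−1 duplicates):
  man new: 6
  new new: 6
  new man: 5
  man man: 4
  as new: 2
  new as: 2
19 duplicate windows → 28 − 19 = 9 distinct.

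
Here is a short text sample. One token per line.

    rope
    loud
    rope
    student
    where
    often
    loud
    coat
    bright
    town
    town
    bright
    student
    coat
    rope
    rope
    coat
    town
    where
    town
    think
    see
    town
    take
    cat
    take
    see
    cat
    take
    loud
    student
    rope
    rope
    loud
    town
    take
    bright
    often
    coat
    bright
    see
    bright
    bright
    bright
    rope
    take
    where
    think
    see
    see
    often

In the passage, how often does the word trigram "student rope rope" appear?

Scanning the 49 overlapping trigram windows for "student rope rope":
  position 31–33: student rope rope

1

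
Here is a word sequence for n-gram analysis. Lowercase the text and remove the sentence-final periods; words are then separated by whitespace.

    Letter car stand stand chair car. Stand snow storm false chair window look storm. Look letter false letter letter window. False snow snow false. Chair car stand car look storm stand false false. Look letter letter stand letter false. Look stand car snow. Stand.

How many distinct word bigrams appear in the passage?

33

44 tokens → 43 bigram windows in total.
Repeated bigrams (each contributes count−1 duplicates):
  car stand: 3
  chair car: 2
  false chair: 2
  false look: 2
  letter false: 2
  letter letter: 2
  look letter: 2
  look storm: 2
  … (1 more repeated)
10 duplicate windows → 43 − 10 = 33 distinct.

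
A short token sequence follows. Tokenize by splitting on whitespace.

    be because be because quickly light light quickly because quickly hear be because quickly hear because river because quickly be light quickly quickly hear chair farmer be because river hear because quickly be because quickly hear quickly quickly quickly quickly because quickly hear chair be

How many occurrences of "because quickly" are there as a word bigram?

7

Scanning the 44 overlapping bigram windows for "because quickly":
  position 4–5: because quickly
  position 9–10: because quickly
  position 13–14: because quickly
  position 18–19: because quickly
  position 31–32: because quickly
  position 34–35: because quickly
  position 41–42: because quickly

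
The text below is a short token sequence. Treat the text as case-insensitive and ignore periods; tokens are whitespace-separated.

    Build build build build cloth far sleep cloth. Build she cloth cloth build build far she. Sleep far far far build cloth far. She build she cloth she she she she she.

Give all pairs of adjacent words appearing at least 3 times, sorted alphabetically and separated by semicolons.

build build; she she

Bigram counts meeting the condition (at least 3 times):
  build build: 4
  she she: 4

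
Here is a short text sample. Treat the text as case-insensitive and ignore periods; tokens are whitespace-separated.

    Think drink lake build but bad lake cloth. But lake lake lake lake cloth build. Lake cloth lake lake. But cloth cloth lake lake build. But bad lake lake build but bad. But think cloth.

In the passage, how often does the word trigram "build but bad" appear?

3

Scanning the 33 overlapping trigram windows for "build but bad":
  position 4–6: build but bad
  position 25–27: build but bad
  position 30–32: build but bad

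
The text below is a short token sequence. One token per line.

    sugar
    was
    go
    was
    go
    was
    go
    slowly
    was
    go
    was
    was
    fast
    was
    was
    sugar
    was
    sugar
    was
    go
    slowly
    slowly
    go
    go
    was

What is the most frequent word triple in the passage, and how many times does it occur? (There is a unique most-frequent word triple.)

"was go was", 3 times

Trigram frequencies (highest first):
  was go was: 3
  sugar was go: 2
  go was go: 2
  was go slowly: 2
  was sugar was: 2
  go slowly was: 1
  … (11 more, each ≤ 1)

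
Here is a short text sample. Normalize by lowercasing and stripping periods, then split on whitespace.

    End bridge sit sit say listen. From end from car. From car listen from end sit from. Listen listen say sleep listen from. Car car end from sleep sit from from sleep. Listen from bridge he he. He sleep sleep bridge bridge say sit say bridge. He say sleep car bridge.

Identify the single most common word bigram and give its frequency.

"listen from", 4 times

Bigram frequencies (highest first):
  listen from: 4
  from car: 3
  sit say: 2
  from end: 2
  end from: 2
  sit from: 2
  … (30 more, each ≤ 2)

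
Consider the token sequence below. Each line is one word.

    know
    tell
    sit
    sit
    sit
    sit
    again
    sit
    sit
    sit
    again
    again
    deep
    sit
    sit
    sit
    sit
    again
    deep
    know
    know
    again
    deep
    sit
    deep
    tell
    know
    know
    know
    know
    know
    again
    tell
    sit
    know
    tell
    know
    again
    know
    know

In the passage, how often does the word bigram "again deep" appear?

Scanning the 39 overlapping bigram windows for "again deep":
  position 12–13: again deep
  position 18–19: again deep
  position 22–23: again deep

3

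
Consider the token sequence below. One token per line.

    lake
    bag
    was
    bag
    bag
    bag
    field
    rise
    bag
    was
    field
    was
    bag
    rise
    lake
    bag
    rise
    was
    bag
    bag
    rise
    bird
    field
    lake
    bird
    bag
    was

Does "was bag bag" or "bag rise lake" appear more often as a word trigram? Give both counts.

"was bag bag" (2 vs 1)

"was bag bag": 2 occurrences
"bag rise lake": 1 occurrence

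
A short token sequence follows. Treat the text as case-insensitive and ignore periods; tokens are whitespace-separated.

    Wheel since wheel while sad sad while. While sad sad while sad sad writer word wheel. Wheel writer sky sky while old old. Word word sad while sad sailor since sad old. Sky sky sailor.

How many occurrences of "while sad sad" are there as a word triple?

Scanning the 33 overlapping trigram windows for "while sad sad":
  position 4–6: while sad sad
  position 8–10: while sad sad
  position 11–13: while sad sad

3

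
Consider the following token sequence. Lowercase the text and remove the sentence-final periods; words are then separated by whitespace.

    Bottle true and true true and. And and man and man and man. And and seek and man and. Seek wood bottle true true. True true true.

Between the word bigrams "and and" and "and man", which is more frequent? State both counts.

"and and": 3 occurrences
"and man": 4 occurrences

"and man" (4 vs 3)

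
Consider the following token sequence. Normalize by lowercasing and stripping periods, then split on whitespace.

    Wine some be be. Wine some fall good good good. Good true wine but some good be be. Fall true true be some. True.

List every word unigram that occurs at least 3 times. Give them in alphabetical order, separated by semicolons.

be; good; some; true; wine

Unigram counts meeting the condition (at least 3 times):
  be: 5
  good: 5
  some: 4
  true: 4
  wine: 3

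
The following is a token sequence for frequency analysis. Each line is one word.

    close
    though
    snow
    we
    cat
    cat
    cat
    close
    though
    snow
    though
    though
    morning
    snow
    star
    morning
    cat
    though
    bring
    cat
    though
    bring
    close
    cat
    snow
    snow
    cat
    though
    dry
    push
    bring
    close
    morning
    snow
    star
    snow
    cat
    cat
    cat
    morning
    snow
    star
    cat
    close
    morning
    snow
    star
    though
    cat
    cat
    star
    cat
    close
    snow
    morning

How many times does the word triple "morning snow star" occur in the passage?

4

Scanning the 53 overlapping trigram windows for "morning snow star":
  position 13–15: morning snow star
  position 33–35: morning snow star
  position 40–42: morning snow star
  position 45–47: morning snow star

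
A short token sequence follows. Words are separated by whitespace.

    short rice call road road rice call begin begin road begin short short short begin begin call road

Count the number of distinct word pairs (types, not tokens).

18 tokens → 17 bigram windows in total.
Repeated bigrams (each contributes count−1 duplicates):
  begin begin: 2
  call road: 2
  rice call: 2
  short short: 2
4 duplicate windows → 17 − 4 = 13 distinct.

13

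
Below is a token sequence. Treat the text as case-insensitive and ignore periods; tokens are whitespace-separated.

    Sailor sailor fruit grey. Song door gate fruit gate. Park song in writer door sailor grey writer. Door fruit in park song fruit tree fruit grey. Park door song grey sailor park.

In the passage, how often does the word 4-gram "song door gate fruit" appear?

1

Scanning the 29 overlapping 4-gram windows for "song door gate fruit":
  position 5–8: song door gate fruit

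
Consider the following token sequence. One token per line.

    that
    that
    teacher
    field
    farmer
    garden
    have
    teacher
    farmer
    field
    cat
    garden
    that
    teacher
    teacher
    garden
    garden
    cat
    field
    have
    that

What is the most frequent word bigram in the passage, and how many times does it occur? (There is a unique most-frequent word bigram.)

Bigram frequencies (highest first):
  that teacher: 2
  that that: 1
  teacher field: 1
  field farmer: 1
  farmer garden: 1
  garden have: 1
  … (13 more, each ≤ 1)

"that teacher", 2 times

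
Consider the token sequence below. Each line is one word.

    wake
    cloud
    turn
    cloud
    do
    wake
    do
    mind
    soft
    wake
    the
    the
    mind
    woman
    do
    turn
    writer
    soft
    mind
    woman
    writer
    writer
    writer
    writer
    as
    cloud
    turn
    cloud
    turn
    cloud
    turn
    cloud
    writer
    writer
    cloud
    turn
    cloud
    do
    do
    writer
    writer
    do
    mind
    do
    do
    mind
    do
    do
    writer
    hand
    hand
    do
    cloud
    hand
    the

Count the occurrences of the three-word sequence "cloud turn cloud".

Scanning the 53 overlapping trigram windows for "cloud turn cloud":
  position 2–4: cloud turn cloud
  position 26–28: cloud turn cloud
  position 28–30: cloud turn cloud
  position 30–32: cloud turn cloud
  position 35–37: cloud turn cloud

5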